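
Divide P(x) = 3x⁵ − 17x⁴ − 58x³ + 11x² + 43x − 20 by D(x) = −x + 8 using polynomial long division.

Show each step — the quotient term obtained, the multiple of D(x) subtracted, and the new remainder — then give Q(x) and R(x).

Step 1: lead(3x⁵ − 17x⁴ − 58x³ + 11x² + 43x − 20) ÷ lead(D) = 3x⁵ ÷ −x = −3x⁴. Subtract (−3x⁴)·D = 3x⁵ − 24x⁴. Remainder: 7x⁴ − 58x³ + 11x² + 43x − 20.
Step 2: lead(7x⁴ − 58x³ + 11x² + 43x − 20) ÷ lead(D) = 7x⁴ ÷ −x = −7x³. Subtract (−7x³)·D = 7x⁴ − 56x³. Remainder: −2x³ + 11x² + 43x − 20.
Step 3: lead(−2x³ + 11x² + 43x − 20) ÷ lead(D) = −2x³ ÷ −x = 2x². Subtract (2x²)·D = −2x³ + 16x². Remainder: −5x² + 43x − 20.
Step 4: lead(−5x² + 43x − 20) ÷ lead(D) = −5x² ÷ −x = 5x. Subtract (5x)·D = −5x² + 40x. Remainder: 3x − 20.
Step 5: lead(3x − 20) ÷ lead(D) = 3x ÷ −x = −3. Subtract (−3)·D = 3x − 24. Remainder: 4.

Q(x) = −3x⁴ − 7x³ + 2x² + 5x − 3; R(x) = 4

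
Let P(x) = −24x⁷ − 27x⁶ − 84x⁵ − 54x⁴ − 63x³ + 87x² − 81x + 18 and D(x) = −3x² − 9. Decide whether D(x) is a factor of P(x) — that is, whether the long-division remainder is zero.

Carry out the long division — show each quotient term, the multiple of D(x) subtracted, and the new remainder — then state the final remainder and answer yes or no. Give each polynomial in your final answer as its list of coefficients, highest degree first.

Step 1: lead(−24x⁷ − 27x⁶ − 84x⁵ − 54x⁴ − 63x³ + 87x² − 81x + 18) ÷ lead(D) = −24x⁷ ÷ −3x² = 8x⁵. Subtract (8x⁵)·D = −24x⁷ − 72x⁵. Remainder: −27x⁶ − 12x⁵ − 54x⁴ − 63x³ + 87x² − 81x + 18.
Step 2: lead(−27x⁶ − 12x⁵ − 54x⁴ − 63x³ + 87x² − 81x + 18) ÷ lead(D) = −27x⁶ ÷ −3x² = 9x⁴. Subtract (9x⁴)·D = −27x⁶ − 81x⁴. Remainder: −12x⁵ + 27x⁴ − 63x³ + 87x² − 81x + 18.
Step 3: lead(−12x⁵ + 27x⁴ − 63x³ + 87x² − 81x + 18) ÷ lead(D) = −12x⁵ ÷ −3x² = 4x³. Subtract (4x³)·D = −12x⁵ − 36x³. Remainder: 27x⁴ − 27x³ + 87x² − 81x + 18.
Step 4: lead(27x⁴ − 27x³ + 87x² − 81x + 18) ÷ lead(D) = 27x⁴ ÷ −3x² = −9x². Subtract (−9x²)·D = 27x⁴ + 81x². Remainder: −27x³ + 6x² − 81x + 18.
Step 5: lead(−27x³ + 6x² − 81x + 18) ÷ lead(D) = −27x³ ÷ −3x² = 9x. Subtract (9x)·D = −27x³ − 81x. Remainder: 6x² + 18.
Step 6: lead(6x² + 18) ÷ lead(D) = 6x² ÷ −3x² = −2. Subtract (−2)·D = 6x² + 18. Remainder: 0.

R = [0], so D(x) is a factor of P(x). yes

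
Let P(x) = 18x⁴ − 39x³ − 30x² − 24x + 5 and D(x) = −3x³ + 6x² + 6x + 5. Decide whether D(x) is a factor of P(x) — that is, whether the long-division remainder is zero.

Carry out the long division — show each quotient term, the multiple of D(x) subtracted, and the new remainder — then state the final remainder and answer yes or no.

R(x) = 0, so D(x) is a factor of P(x). yes

Step 1: lead(18x⁴ − 39x³ − 30x² − 24x + 5) ÷ lead(D) = 18x⁴ ÷ −3x³ = −6x. Subtract (−6x)·D = 18x⁴ − 36x³ − 36x² − 30x. Remainder: −3x³ + 6x² + 6x + 5.
Step 2: lead(−3x³ + 6x² + 6x + 5) ÷ lead(D) = −3x³ ÷ −3x³ = 1. Subtract (1)·D = −3x³ + 6x² + 6x + 5. Remainder: 0.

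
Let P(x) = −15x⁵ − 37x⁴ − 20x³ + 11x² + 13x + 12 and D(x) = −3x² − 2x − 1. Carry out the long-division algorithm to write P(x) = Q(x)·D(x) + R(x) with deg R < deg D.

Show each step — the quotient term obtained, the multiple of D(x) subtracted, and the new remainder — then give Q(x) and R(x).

Q(x) = 5x³ + 9x² − x − 6; R(x) = 6

Step 1: lead(−15x⁵ − 37x⁴ − 20x³ + 11x² + 13x + 12) ÷ lead(D) = −15x⁵ ÷ −3x² = 5x³. Subtract (5x³)·D = −15x⁵ − 10x⁴ − 5x³. Remainder: −27x⁴ − 15x³ + 11x² + 13x + 12.
Step 2: lead(−27x⁴ − 15x³ + 11x² + 13x + 12) ÷ lead(D) = −27x⁴ ÷ −3x² = 9x². Subtract (9x²)·D = −27x⁴ − 18x³ − 9x². Remainder: 3x³ + 20x² + 13x + 12.
Step 3: lead(3x³ + 20x² + 13x + 12) ÷ lead(D) = 3x³ ÷ −3x² = −x. Subtract (−x)·D = 3x³ + 2x² + x. Remainder: 18x² + 12x + 12.
Step 4: lead(18x² + 12x + 12) ÷ lead(D) = 18x² ÷ −3x² = −6. Subtract (−6)·D = 18x² + 12x + 6. Remainder: 6.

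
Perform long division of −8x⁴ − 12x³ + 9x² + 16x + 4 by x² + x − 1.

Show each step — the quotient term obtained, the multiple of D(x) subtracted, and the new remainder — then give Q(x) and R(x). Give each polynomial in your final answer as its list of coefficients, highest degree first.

Q = [-8, -4, 5]; R = [7, 9]

Step 1: lead(−8x⁴ − 12x³ + 9x² + 16x + 4) ÷ lead(D) = −8x⁴ ÷ x² = −8x². Subtract (−8x²)·D = −8x⁴ − 8x³ + 8x². Remainder: −4x³ + x² + 16x + 4.
Step 2: lead(−4x³ + x² + 16x + 4) ÷ lead(D) = −4x³ ÷ x² = −4x. Subtract (−4x)·D = −4x³ − 4x² + 4x. Remainder: 5x² + 12x + 4.
Step 3: lead(5x² + 12x + 4) ÷ lead(D) = 5x² ÷ x² = 5. Subtract (5)·D = 5x² + 5x − 5. Remainder: 7x + 9.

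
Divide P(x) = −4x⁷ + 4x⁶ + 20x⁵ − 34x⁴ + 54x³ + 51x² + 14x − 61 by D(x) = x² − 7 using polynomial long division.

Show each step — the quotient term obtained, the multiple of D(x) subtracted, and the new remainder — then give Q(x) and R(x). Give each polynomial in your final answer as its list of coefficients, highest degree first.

Q = [-4, 4, -8, -6, -2, 9]; R = [2]

Step 1: lead(−4x⁷ + 4x⁶ + 20x⁵ − 34x⁴ + 54x³ + 51x² + 14x − 61) ÷ lead(D) = −4x⁷ ÷ x² = −4x⁵. Subtract (−4x⁵)·D = −4x⁷ + 28x⁵. Remainder: 4x⁶ − 8x⁵ − 34x⁴ + 54x³ + 51x² + 14x − 61.
Step 2: lead(4x⁶ − 8x⁵ − 34x⁴ + 54x³ + 51x² + 14x − 61) ÷ lead(D) = 4x⁶ ÷ x² = 4x⁴. Subtract (4x⁴)·D = 4x⁶ − 28x⁴. Remainder: −8x⁵ − 6x⁴ + 54x³ + 51x² + 14x − 61.
Step 3: lead(−8x⁵ − 6x⁴ + 54x³ + 51x² + 14x − 61) ÷ lead(D) = −8x⁵ ÷ x² = −8x³. Subtract (−8x³)·D = −8x⁵ + 56x³. Remainder: −6x⁴ − 2x³ + 51x² + 14x − 61.
Step 4: lead(−6x⁴ − 2x³ + 51x² + 14x − 61) ÷ lead(D) = −6x⁴ ÷ x² = −6x². Subtract (−6x²)·D = −6x⁴ + 42x². Remainder: −2x³ + 9x² + 14x − 61.
Step 5: lead(−2x³ + 9x² + 14x − 61) ÷ lead(D) = −2x³ ÷ x² = −2x. Subtract (−2x)·D = −2x³ + 14x. Remainder: 9x² − 61.
Step 6: lead(9x² − 61) ÷ lead(D) = 9x² ÷ x² = 9. Subtract (9)·D = 9x² − 63. Remainder: 2.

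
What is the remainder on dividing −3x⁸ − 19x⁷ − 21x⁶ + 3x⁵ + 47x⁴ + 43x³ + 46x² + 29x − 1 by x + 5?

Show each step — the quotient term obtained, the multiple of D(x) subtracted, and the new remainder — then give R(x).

Step 1: lead(−3x⁸ − 19x⁷ − 21x⁶ + 3x⁵ + 47x⁴ + 43x³ + 46x² + 29x − 1) ÷ lead(D) = −3x⁸ ÷ x = −3x⁷. Subtract (−3x⁷)·D = −3x⁸ − 15x⁷. Remainder: −4x⁷ − 21x⁶ + 3x⁵ + 47x⁴ + 43x³ + 46x² + 29x − 1.
Step 2: lead(−4x⁷ − 21x⁶ + 3x⁵ + 47x⁴ + 43x³ + 46x² + 29x − 1) ÷ lead(D) = −4x⁷ ÷ x = −4x⁶. Subtract (−4x⁶)·D = −4x⁷ − 20x⁶. Remainder: −x⁶ + 3x⁵ + 47x⁴ + 43x³ + 46x² + 29x − 1.
Step 3: lead(−x⁶ + 3x⁵ + 47x⁴ + 43x³ + 46x² + 29x − 1) ÷ lead(D) = −x⁶ ÷ x = −x⁵. Subtract (−x⁵)·D = −x⁶ − 5x⁵. Remainder: 8x⁵ + 47x⁴ + 43x³ + 46x² + 29x − 1.
Step 4: lead(8x⁵ + 47x⁴ + 43x³ + 46x² + 29x − 1) ÷ lead(D) = 8x⁵ ÷ x = 8x⁴. Subtract (8x⁴)·D = 8x⁵ + 40x⁴. Remainder: 7x⁴ + 43x³ + 46x² + 29x − 1.
Step 5: lead(7x⁴ + 43x³ + 46x² + 29x − 1) ÷ lead(D) = 7x⁴ ÷ x = 7x³. Subtract (7x³)·D = 7x⁴ + 35x³. Remainder: 8x³ + 46x² + 29x − 1.
Step 6: lead(8x³ + 46x² + 29x − 1) ÷ lead(D) = 8x³ ÷ x = 8x². Subtract (8x²)·D = 8x³ + 40x². Remainder: 6x² + 29x − 1.
Step 7: lead(6x² + 29x − 1) ÷ lead(D) = 6x² ÷ x = 6x. Subtract (6x)·D = 6x² + 30x. Remainder: −x − 1.
Step 8: lead(−x − 1) ÷ lead(D) = −x ÷ x = −1. Subtract (−1)·D = −x − 5. Remainder: 4.

R(x) = 4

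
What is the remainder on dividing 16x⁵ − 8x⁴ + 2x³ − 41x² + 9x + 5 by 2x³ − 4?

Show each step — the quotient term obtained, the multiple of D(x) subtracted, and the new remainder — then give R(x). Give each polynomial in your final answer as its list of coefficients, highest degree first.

R = [-9, -7, 9]

Step 1: lead(16x⁵ − 8x⁴ + 2x³ − 41x² + 9x + 5) ÷ lead(D) = 16x⁵ ÷ 2x³ = 8x². Subtract (8x²)·D = 16x⁵ − 32x². Remainder: −8x⁴ + 2x³ − 9x² + 9x + 5.
Step 2: lead(−8x⁴ + 2x³ − 9x² + 9x + 5) ÷ lead(D) = −8x⁴ ÷ 2x³ = −4x. Subtract (−4x)·D = −8x⁴ + 16x. Remainder: 2x³ − 9x² − 7x + 5.
Step 3: lead(2x³ − 9x² − 7x + 5) ÷ lead(D) = 2x³ ÷ 2x³ = 1. Subtract (1)·D = 2x³ − 4. Remainder: −9x² − 7x + 9.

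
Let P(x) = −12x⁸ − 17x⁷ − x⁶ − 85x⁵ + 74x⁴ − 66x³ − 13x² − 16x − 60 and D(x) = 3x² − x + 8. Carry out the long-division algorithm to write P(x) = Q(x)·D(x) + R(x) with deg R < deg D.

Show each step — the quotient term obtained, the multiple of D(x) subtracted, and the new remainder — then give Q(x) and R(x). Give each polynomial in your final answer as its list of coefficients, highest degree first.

Q = [-4, -7, 8, -7, 1, -3, -8]; R = [4]

Step 1: lead(−12x⁸ − 17x⁷ − x⁶ − 85x⁵ + 74x⁴ − 66x³ − 13x² − 16x − 60) ÷ lead(D) = −12x⁸ ÷ 3x² = −4x⁶. Subtract (−4x⁶)·D = −12x⁸ + 4x⁷ − 32x⁶. Remainder: −21x⁷ + 31x⁶ − 85x⁵ + 74x⁴ − 66x³ − 13x² − 16x − 60.
Step 2: lead(−21x⁷ + 31x⁶ − 85x⁵ + 74x⁴ − 66x³ − 13x² − 16x − 60) ÷ lead(D) = −21x⁷ ÷ 3x² = −7x⁵. Subtract (−7x⁵)·D = −21x⁷ + 7x⁶ − 56x⁵. Remainder: 24x⁶ − 29x⁵ + 74x⁴ − 66x³ − 13x² − 16x − 60.
Step 3: lead(24x⁶ − 29x⁵ + 74x⁴ − 66x³ − 13x² − 16x − 60) ÷ lead(D) = 24x⁶ ÷ 3x² = 8x⁴. Subtract (8x⁴)·D = 24x⁶ − 8x⁵ + 64x⁴. Remainder: −21x⁵ + 10x⁴ − 66x³ − 13x² − 16x − 60.
Step 4: lead(−21x⁵ + 10x⁴ − 66x³ − 13x² − 16x − 60) ÷ lead(D) = −21x⁵ ÷ 3x² = −7x³. Subtract (−7x³)·D = −21x⁵ + 7x⁴ − 56x³. Remainder: 3x⁴ − 10x³ − 13x² − 16x − 60.
Step 5: lead(3x⁴ − 10x³ − 13x² − 16x − 60) ÷ lead(D) = 3x⁴ ÷ 3x² = x². Subtract (x²)·D = 3x⁴ − x³ + 8x². Remainder: −9x³ − 21x² − 16x − 60.
Step 6: lead(−9x³ − 21x² − 16x − 60) ÷ lead(D) = −9x³ ÷ 3x² = −3x. Subtract (−3x)·D = −9x³ + 3x² − 24x. Remainder: −24x² + 8x − 60.
Step 7: lead(−24x² + 8x − 60) ÷ lead(D) = −24x² ÷ 3x² = −8. Subtract (−8)·D = −24x² + 8x − 64. Remainder: 4.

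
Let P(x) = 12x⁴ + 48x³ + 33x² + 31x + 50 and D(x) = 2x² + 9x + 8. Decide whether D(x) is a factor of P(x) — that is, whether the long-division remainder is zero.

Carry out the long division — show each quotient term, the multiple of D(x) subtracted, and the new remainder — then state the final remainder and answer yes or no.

Step 1: lead(12x⁴ + 48x³ + 33x² + 31x + 50) ÷ lead(D) = 12x⁴ ÷ 2x² = 6x². Subtract (6x²)·D = 12x⁴ + 54x³ + 48x². Remainder: −6x³ − 15x² + 31x + 50.
Step 2: lead(−6x³ − 15x² + 31x + 50) ÷ lead(D) = −6x³ ÷ 2x² = −3x. Subtract (−3x)·D = −6x³ − 27x² − 24x. Remainder: 12x² + 55x + 50.
Step 3: lead(12x² + 55x + 50) ÷ lead(D) = 12x² ÷ 2x² = 6. Subtract (6)·D = 12x² + 54x + 48. Remainder: x + 2.

R(x) = x + 2, so D(x) is not a factor of P(x). no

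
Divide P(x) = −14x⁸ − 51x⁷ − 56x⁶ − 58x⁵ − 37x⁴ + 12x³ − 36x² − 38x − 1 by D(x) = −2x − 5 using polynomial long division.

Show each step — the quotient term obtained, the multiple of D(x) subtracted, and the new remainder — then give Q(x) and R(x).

Step 1: lead(−14x⁸ − 51x⁷ − 56x⁶ − 58x⁵ − 37x⁴ + 12x³ − 36x² − 38x − 1) ÷ lead(D) = −14x⁸ ÷ −2x = 7x⁷. Subtract (7x⁷)·D = −14x⁸ − 35x⁷. Remainder: −16x⁷ − 56x⁶ − 58x⁵ − 37x⁴ + 12x³ − 36x² − 38x − 1.
Step 2: lead(−16x⁷ − 56x⁶ − 58x⁵ − 37x⁴ + 12x³ − 36x² − 38x − 1) ÷ lead(D) = −16x⁷ ÷ −2x = 8x⁶. Subtract (8x⁶)·D = −16x⁷ − 40x⁶. Remainder: −16x⁶ − 58x⁵ − 37x⁴ + 12x³ − 36x² − 38x − 1.
Step 3: lead(−16x⁶ − 58x⁵ − 37x⁴ + 12x³ − 36x² − 38x − 1) ÷ lead(D) = −16x⁶ ÷ −2x = 8x⁵. Subtract (8x⁵)·D = −16x⁶ − 40x⁵. Remainder: −18x⁵ − 37x⁴ + 12x³ − 36x² − 38x − 1.
Step 4: lead(−18x⁵ − 37x⁴ + 12x³ − 36x² − 38x − 1) ÷ lead(D) = −18x⁵ ÷ −2x = 9x⁴. Subtract (9x⁴)·D = −18x⁵ − 45x⁴. Remainder: 8x⁴ + 12x³ − 36x² − 38x − 1.
Step 5: lead(8x⁴ + 12x³ − 36x² − 38x − 1) ÷ lead(D) = 8x⁴ ÷ −2x = −4x³. Subtract (−4x³)·D = 8x⁴ + 20x³. Remainder: −8x³ − 36x² − 38x − 1.
Step 6: lead(−8x³ − 36x² − 38x − 1) ÷ lead(D) = −8x³ ÷ −2x = 4x². Subtract (4x²)·D = −8x³ − 20x². Remainder: −16x² − 38x − 1.
Step 7: lead(−16x² − 38x − 1) ÷ lead(D) = −16x² ÷ −2x = 8x. Subtract (8x)·D = −16x² − 40x. Remainder: 2x − 1.
Step 8: lead(2x − 1) ÷ lead(D) = 2x ÷ −2x = −1. Subtract (−1)·D = 2x + 5. Remainder: −6.

Q(x) = 7x⁷ + 8x⁶ + 8x⁵ + 9x⁴ − 4x³ + 4x² + 8x − 1; R(x) = −6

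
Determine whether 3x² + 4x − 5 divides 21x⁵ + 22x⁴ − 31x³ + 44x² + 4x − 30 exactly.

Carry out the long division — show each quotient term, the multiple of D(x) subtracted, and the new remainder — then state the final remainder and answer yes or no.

R(x) = 0, so D(x) is a factor of P(x). yes

Step 1: lead(21x⁵ + 22x⁴ − 31x³ + 44x² + 4x − 30) ÷ lead(D) = 21x⁵ ÷ 3x² = 7x³. Subtract (7x³)·D = 21x⁵ + 28x⁴ − 35x³. Remainder: −6x⁴ + 4x³ + 44x² + 4x − 30.
Step 2: lead(−6x⁴ + 4x³ + 44x² + 4x − 30) ÷ lead(D) = −6x⁴ ÷ 3x² = −2x². Subtract (−2x²)·D = −6x⁴ − 8x³ + 10x². Remainder: 12x³ + 34x² + 4x − 30.
Step 3: lead(12x³ + 34x² + 4x − 30) ÷ lead(D) = 12x³ ÷ 3x² = 4x. Subtract (4x)·D = 12x³ + 16x² − 20x. Remainder: 18x² + 24x − 30.
Step 4: lead(18x² + 24x − 30) ÷ lead(D) = 18x² ÷ 3x² = 6. Subtract (6)·D = 18x² + 24x − 30. Remainder: 0.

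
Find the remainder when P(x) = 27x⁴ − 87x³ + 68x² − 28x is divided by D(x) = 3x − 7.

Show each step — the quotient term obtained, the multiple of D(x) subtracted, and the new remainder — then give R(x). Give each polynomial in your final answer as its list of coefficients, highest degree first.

R = [0]

Step 1: lead(27x⁴ − 87x³ + 68x² − 28x) ÷ lead(D) = 27x⁴ ÷ 3x = 9x³. Subtract (9x³)·D = 27x⁴ − 63x³. Remainder: −24x³ + 68x² − 28x.
Step 2: lead(−24x³ + 68x² − 28x) ÷ lead(D) = −24x³ ÷ 3x = −8x². Subtract (−8x²)·D = −24x³ + 56x². Remainder: 12x² − 28x.
Step 3: lead(12x² − 28x) ÷ lead(D) = 12x² ÷ 3x = 4x. Subtract (4x)·D = 12x² − 28x. Remainder: 0.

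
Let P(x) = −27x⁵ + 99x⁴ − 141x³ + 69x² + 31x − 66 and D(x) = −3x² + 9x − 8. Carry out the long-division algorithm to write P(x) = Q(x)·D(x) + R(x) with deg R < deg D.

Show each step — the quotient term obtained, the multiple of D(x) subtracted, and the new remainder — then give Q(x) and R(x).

Step 1: lead(−27x⁵ + 99x⁴ − 141x³ + 69x² + 31x − 66) ÷ lead(D) = −27x⁵ ÷ −3x² = 9x³. Subtract (9x³)·D = −27x⁵ + 81x⁴ − 72x³. Remainder: 18x⁴ − 69x³ + 69x² + 31x − 66.
Step 2: lead(18x⁴ − 69x³ + 69x² + 31x − 66) ÷ lead(D) = 18x⁴ ÷ −3x² = −6x². Subtract (−6x²)·D = 18x⁴ − 54x³ + 48x². Remainder: −15x³ + 21x² + 31x − 66.
Step 3: lead(−15x³ + 21x² + 31x − 66) ÷ lead(D) = −15x³ ÷ −3x² = 5x. Subtract (5x)·D = −15x³ + 45x² − 40x. Remainder: −24x² + 71x − 66.
Step 4: lead(−24x² + 71x − 66) ÷ lead(D) = −24x² ÷ −3x² = 8. Subtract (8)·D = −24x² + 72x − 64. Remainder: −x − 2.

Q(x) = 9x³ − 6x² + 5x + 8; R(x) = −x − 2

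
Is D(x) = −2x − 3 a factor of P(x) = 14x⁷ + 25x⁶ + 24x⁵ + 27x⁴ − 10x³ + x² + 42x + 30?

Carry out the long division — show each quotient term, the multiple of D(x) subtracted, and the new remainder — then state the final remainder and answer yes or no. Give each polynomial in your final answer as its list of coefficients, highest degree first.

Step 1: lead(14x⁷ + 25x⁶ + 24x⁵ + 27x⁴ − 10x³ + x² + 42x + 30) ÷ lead(D) = 14x⁷ ÷ −2x = −7x⁶. Subtract (−7x⁶)·D = 14x⁷ + 21x⁶. Remainder: 4x⁶ + 24x⁵ + 27x⁴ − 10x³ + x² + 42x + 30.
Step 2: lead(4x⁶ + 24x⁵ + 27x⁴ − 10x³ + x² + 42x + 30) ÷ lead(D) = 4x⁶ ÷ −2x = −2x⁵. Subtract (−2x⁵)·D = 4x⁶ + 6x⁵. Remainder: 18x⁵ + 27x⁴ − 10x³ + x² + 42x + 30.
Step 3: lead(18x⁵ + 27x⁴ − 10x³ + x² + 42x + 30) ÷ lead(D) = 18x⁵ ÷ −2x = −9x⁴. Subtract (−9x⁴)·D = 18x⁵ + 27x⁴. Remainder: −10x³ + x² + 42x + 30.
Step 4: lead(−10x³ + x² + 42x + 30) ÷ lead(D) = −10x³ ÷ −2x = 5x². Subtract (5x²)·D = −10x³ − 15x². Remainder: 16x² + 42x + 30.
Step 5: lead(16x² + 42x + 30) ÷ lead(D) = 16x² ÷ −2x = −8x. Subtract (−8x)·D = 16x² + 24x. Remainder: 18x + 30.
Step 6: lead(18x + 30) ÷ lead(D) = 18x ÷ −2x = −9. Subtract (−9)·D = 18x + 27. Remainder: 3.

R = [3], so D(x) is not a factor of P(x). no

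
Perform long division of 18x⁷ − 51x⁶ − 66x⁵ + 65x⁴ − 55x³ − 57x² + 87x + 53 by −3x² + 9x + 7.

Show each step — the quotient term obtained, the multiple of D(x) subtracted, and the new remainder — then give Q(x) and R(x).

Q(x) = −6x⁵ − x⁴ + 5x³ − 9x² + 3x + 7; R(x) = 3x + 4

Step 1: lead(18x⁷ − 51x⁶ − 66x⁵ + 65x⁴ − 55x³ − 57x² + 87x + 53) ÷ lead(D) = 18x⁷ ÷ −3x² = −6x⁵. Subtract (−6x⁵)·D = 18x⁷ − 54x⁶ − 42x⁵. Remainder: 3x⁶ − 24x⁵ + 65x⁴ − 55x³ − 57x² + 87x + 53.
Step 2: lead(3x⁶ − 24x⁵ + 65x⁴ − 55x³ − 57x² + 87x + 53) ÷ lead(D) = 3x⁶ ÷ −3x² = −x⁴. Subtract (−x⁴)·D = 3x⁶ − 9x⁵ − 7x⁴. Remainder: −15x⁵ + 72x⁴ − 55x³ − 57x² + 87x + 53.
Step 3: lead(−15x⁵ + 72x⁴ − 55x³ − 57x² + 87x + 53) ÷ lead(D) = −15x⁵ ÷ −3x² = 5x³. Subtract (5x³)·D = −15x⁵ + 45x⁴ + 35x³. Remainder: 27x⁴ − 90x³ − 57x² + 87x + 53.
Step 4: lead(27x⁴ − 90x³ − 57x² + 87x + 53) ÷ lead(D) = 27x⁴ ÷ −3x² = −9x². Subtract (−9x²)·D = 27x⁴ − 81x³ − 63x². Remainder: −9x³ + 6x² + 87x + 53.
Step 5: lead(−9x³ + 6x² + 87x + 53) ÷ lead(D) = −9x³ ÷ −3x² = 3x. Subtract (3x)·D = −9x³ + 27x² + 21x. Remainder: −21x² + 66x + 53.
Step 6: lead(−21x² + 66x + 53) ÷ lead(D) = −21x² ÷ −3x² = 7. Subtract (7)·D = −21x² + 63x + 49. Remainder: 3x + 4.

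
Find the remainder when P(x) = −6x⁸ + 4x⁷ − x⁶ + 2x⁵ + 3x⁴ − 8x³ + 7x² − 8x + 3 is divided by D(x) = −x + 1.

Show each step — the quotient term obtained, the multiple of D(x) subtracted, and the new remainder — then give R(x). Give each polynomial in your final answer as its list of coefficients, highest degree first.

Step 1: lead(−6x⁸ + 4x⁷ − x⁶ + 2x⁵ + 3x⁴ − 8x³ + 7x² − 8x + 3) ÷ lead(D) = −6x⁸ ÷ −x = 6x⁷. Subtract (6x⁷)·D = −6x⁸ + 6x⁷. Remainder: −2x⁷ − x⁶ + 2x⁵ + 3x⁴ − 8x³ + 7x² − 8x + 3.
Step 2: lead(−2x⁷ − x⁶ + 2x⁵ + 3x⁴ − 8x³ + 7x² − 8x + 3) ÷ lead(D) = −2x⁷ ÷ −x = 2x⁶. Subtract (2x⁶)·D = −2x⁷ + 2x⁶. Remainder: −3x⁶ + 2x⁵ + 3x⁴ − 8x³ + 7x² − 8x + 3.
Step 3: lead(−3x⁶ + 2x⁵ + 3x⁴ − 8x³ + 7x² − 8x + 3) ÷ lead(D) = −3x⁶ ÷ −x = 3x⁵. Subtract (3x⁵)·D = −3x⁶ + 3x⁵. Remainder: −x⁵ + 3x⁴ − 8x³ + 7x² − 8x + 3.
Step 4: lead(−x⁵ + 3x⁴ − 8x³ + 7x² − 8x + 3) ÷ lead(D) = −x⁵ ÷ −x = x⁴. Subtract (x⁴)·D = −x⁵ + x⁴. Remainder: 2x⁴ − 8x³ + 7x² − 8x + 3.
Step 5: lead(2x⁴ − 8x³ + 7x² − 8x + 3) ÷ lead(D) = 2x⁴ ÷ −x = −2x³. Subtract (−2x³)·D = 2x⁴ − 2x³. Remainder: −6x³ + 7x² − 8x + 3.
Step 6: lead(−6x³ + 7x² − 8x + 3) ÷ lead(D) = −6x³ ÷ −x = 6x². Subtract (6x²)·D = −6x³ + 6x². Remainder: x² − 8x + 3.
Step 7: lead(x² − 8x + 3) ÷ lead(D) = x² ÷ −x = −x. Subtract (−x)·D = x² − x. Remainder: −7x + 3.
Step 8: lead(−7x + 3) ÷ lead(D) = −7x ÷ −x = 7. Subtract (7)·D = −7x + 7. Remainder: −4.

R = [-4]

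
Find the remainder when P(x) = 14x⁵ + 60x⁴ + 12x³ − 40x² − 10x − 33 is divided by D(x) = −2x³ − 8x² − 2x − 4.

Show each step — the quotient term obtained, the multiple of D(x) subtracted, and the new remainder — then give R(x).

Step 1: lead(14x⁵ + 60x⁴ + 12x³ − 40x² − 10x − 33) ÷ lead(D) = 14x⁵ ÷ −2x³ = −7x². Subtract (−7x²)·D = 14x⁵ + 56x⁴ + 14x³ + 28x². Remainder: 4x⁴ − 2x³ − 68x² − 10x − 33.
Step 2: lead(4x⁴ − 2x³ − 68x² − 10x − 33) ÷ lead(D) = 4x⁴ ÷ −2x³ = −2x. Subtract (−2x)·D = 4x⁴ + 16x³ + 4x² + 8x. Remainder: −18x³ − 72x² − 18x − 33.
Step 3: lead(−18x³ − 72x² − 18x − 33) ÷ lead(D) = −18x³ ÷ −2x³ = 9. Subtract (9)·D = −18x³ − 72x² − 18x − 36. Remainder: 3.

R(x) = 3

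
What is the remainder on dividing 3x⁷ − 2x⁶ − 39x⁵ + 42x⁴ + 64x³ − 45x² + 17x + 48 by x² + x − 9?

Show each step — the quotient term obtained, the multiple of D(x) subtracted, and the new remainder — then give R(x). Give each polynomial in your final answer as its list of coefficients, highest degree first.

R = [-4, -6]

Step 1: lead(3x⁷ − 2x⁶ − 39x⁵ + 42x⁴ + 64x³ − 45x² + 17x + 48) ÷ lead(D) = 3x⁷ ÷ x² = 3x⁵. Subtract (3x⁵)·D = 3x⁷ + 3x⁶ − 27x⁵. Remainder: −5x⁶ − 12x⁵ + 42x⁴ + 64x³ − 45x² + 17x + 48.
Step 2: lead(−5x⁶ − 12x⁵ + 42x⁴ + 64x³ − 45x² + 17x + 48) ÷ lead(D) = −5x⁶ ÷ x² = −5x⁴. Subtract (−5x⁴)·D = −5x⁶ − 5x⁵ + 45x⁴. Remainder: −7x⁵ − 3x⁴ + 64x³ − 45x² + 17x + 48.
Step 3: lead(−7x⁵ − 3x⁴ + 64x³ − 45x² + 17x + 48) ÷ lead(D) = −7x⁵ ÷ x² = −7x³. Subtract (−7x³)·D = −7x⁵ − 7x⁴ + 63x³. Remainder: 4x⁴ + x³ − 45x² + 17x + 48.
Step 4: lead(4x⁴ + x³ − 45x² + 17x + 48) ÷ lead(D) = 4x⁴ ÷ x² = 4x². Subtract (4x²)·D = 4x⁴ + 4x³ − 36x². Remainder: −3x³ − 9x² + 17x + 48.
Step 5: lead(−3x³ − 9x² + 17x + 48) ÷ lead(D) = −3x³ ÷ x² = −3x. Subtract (−3x)·D = −3x³ − 3x² + 27x. Remainder: −6x² − 10x + 48.
Step 6: lead(−6x² − 10x + 48) ÷ lead(D) = −6x² ÷ x² = −6. Subtract (−6)·D = −6x² − 6x + 54. Remainder: −4x − 6.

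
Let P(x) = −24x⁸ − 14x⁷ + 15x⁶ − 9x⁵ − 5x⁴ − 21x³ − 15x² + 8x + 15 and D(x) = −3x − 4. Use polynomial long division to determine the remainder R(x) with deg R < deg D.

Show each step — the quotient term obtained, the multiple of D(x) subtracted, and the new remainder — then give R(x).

R(x) = −1

Step 1: lead(−24x⁸ − 14x⁷ + 15x⁶ − 9x⁵ − 5x⁴ − 21x³ − 15x² + 8x + 15) ÷ lead(D) = −24x⁸ ÷ −3x = 8x⁷. Subtract (8x⁷)·D = −24x⁸ − 32x⁷. Remainder: 18x⁷ + 15x⁶ − 9x⁵ − 5x⁴ − 21x³ − 15x² + 8x + 15.
Step 2: lead(18x⁷ + 15x⁶ − 9x⁵ − 5x⁴ − 21x³ − 15x² + 8x + 15) ÷ lead(D) = 18x⁷ ÷ −3x = −6x⁶. Subtract (−6x⁶)·D = 18x⁷ + 24x⁶. Remainder: −9x⁶ − 9x⁵ − 5x⁴ − 21x³ − 15x² + 8x + 15.
Step 3: lead(−9x⁶ − 9x⁵ − 5x⁴ − 21x³ − 15x² + 8x + 15) ÷ lead(D) = −9x⁶ ÷ −3x = 3x⁵. Subtract (3x⁵)·D = −9x⁶ − 12x⁵. Remainder: 3x⁵ − 5x⁴ − 21x³ − 15x² + 8x + 15.
Step 4: lead(3x⁵ − 5x⁴ − 21x³ − 15x² + 8x + 15) ÷ lead(D) = 3x⁵ ÷ −3x = −x⁴. Subtract (−x⁴)·D = 3x⁵ + 4x⁴. Remainder: −9x⁴ − 21x³ − 15x² + 8x + 15.
Step 5: lead(−9x⁴ − 21x³ − 15x² + 8x + 15) ÷ lead(D) = −9x⁴ ÷ −3x = 3x³. Subtract (3x³)·D = −9x⁴ − 12x³. Remainder: −9x³ − 15x² + 8x + 15.
Step 6: lead(−9x³ − 15x² + 8x + 15) ÷ lead(D) = −9x³ ÷ −3x = 3x². Subtract (3x²)·D = −9x³ − 12x². Remainder: −3x² + 8x + 15.
Step 7: lead(−3x² + 8x + 15) ÷ lead(D) = −3x² ÷ −3x = x. Subtract (x)·D = −3x² − 4x. Remainder: 12x + 15.
Step 8: lead(12x + 15) ÷ lead(D) = 12x ÷ −3x = −4. Subtract (−4)·D = 12x + 16. Remainder: −1.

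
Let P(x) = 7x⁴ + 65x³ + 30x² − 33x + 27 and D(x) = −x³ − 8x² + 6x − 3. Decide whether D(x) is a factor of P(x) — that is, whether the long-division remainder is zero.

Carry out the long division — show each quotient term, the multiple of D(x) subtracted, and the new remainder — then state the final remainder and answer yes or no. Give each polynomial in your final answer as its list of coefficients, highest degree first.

Step 1: lead(7x⁴ + 65x³ + 30x² − 33x + 27) ÷ lead(D) = 7x⁴ ÷ −x³ = −7x. Subtract (−7x)·D = 7x⁴ + 56x³ − 42x² + 21x. Remainder: 9x³ + 72x² − 54x + 27.
Step 2: lead(9x³ + 72x² − 54x + 27) ÷ lead(D) = 9x³ ÷ −x³ = −9. Subtract (−9)·D = 9x³ + 72x² − 54x + 27. Remainder: 0.

R = [0], so D(x) is a factor of P(x). yes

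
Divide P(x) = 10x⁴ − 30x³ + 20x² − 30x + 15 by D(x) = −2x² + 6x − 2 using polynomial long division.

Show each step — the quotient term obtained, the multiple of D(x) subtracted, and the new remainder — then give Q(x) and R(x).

Q(x) = −5x² − 5; R(x) = 5

Step 1: lead(10x⁴ − 30x³ + 20x² − 30x + 15) ÷ lead(D) = 10x⁴ ÷ −2x² = −5x². Subtract (−5x²)·D = 10x⁴ − 30x³ + 10x². Remainder: 10x² − 30x + 15.
Step 2: lead(10x² − 30x + 15) ÷ lead(D) = 10x² ÷ −2x² = −5. Subtract (−5)·D = 10x² − 30x + 10. Remainder: 5.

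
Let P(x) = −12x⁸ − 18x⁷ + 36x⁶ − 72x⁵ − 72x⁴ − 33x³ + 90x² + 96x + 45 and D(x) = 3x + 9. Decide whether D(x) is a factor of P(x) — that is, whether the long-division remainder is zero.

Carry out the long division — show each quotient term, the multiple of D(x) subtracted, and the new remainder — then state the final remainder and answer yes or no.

Step 1: lead(−12x⁸ − 18x⁷ + 36x⁶ − 72x⁵ − 72x⁴ − 33x³ + 90x² + 96x + 45) ÷ lead(D) = −12x⁸ ÷ 3x = −4x⁷. Subtract (−4x⁷)·D = −12x⁸ − 36x⁷. Remainder: 18x⁷ + 36x⁶ − 72x⁵ − 72x⁴ − 33x³ + 90x² + 96x + 45.
Step 2: lead(18x⁷ + 36x⁶ − 72x⁵ − 72x⁴ − 33x³ + 90x² + 96x + 45) ÷ lead(D) = 18x⁷ ÷ 3x = 6x⁶. Subtract (6x⁶)·D = 18x⁷ + 54x⁶. Remainder: −18x⁶ − 72x⁵ − 72x⁴ − 33x³ + 90x² + 96x + 45.
Step 3: lead(−18x⁶ − 72x⁵ − 72x⁴ − 33x³ + 90x² + 96x + 45) ÷ lead(D) = −18x⁶ ÷ 3x = −6x⁵. Subtract (−6x⁵)·D = −18x⁶ − 54x⁵. Remainder: −18x⁵ − 72x⁴ − 33x³ + 90x² + 96x + 45.
Step 4: lead(−18x⁵ − 72x⁴ − 33x³ + 90x² + 96x + 45) ÷ lead(D) = −18x⁵ ÷ 3x = −6x⁴. Subtract (−6x⁴)·D = −18x⁵ − 54x⁴. Remainder: −18x⁴ − 33x³ + 90x² + 96x + 45.
Step 5: lead(−18x⁴ − 33x³ + 90x² + 96x + 45) ÷ lead(D) = −18x⁴ ÷ 3x = −6x³. Subtract (−6x³)·D = −18x⁴ − 54x³. Remainder: 21x³ + 90x² + 96x + 45.
Step 6: lead(21x³ + 90x² + 96x + 45) ÷ lead(D) = 21x³ ÷ 3x = 7x². Subtract (7x²)·D = 21x³ + 63x². Remainder: 27x² + 96x + 45.
Step 7: lead(27x² + 96x + 45) ÷ lead(D) = 27x² ÷ 3x = 9x. Subtract (9x)·D = 27x² + 81x. Remainder: 15x + 45.
Step 8: lead(15x + 45) ÷ lead(D) = 15x ÷ 3x = 5. Subtract (5)·D = 15x + 45. Remainder: 0.

R(x) = 0, so D(x) is a factor of P(x). yes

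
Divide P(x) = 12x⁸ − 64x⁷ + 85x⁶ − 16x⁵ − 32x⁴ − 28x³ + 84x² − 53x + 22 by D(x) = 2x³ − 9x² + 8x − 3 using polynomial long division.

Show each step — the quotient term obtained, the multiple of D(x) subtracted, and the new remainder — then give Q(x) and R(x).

Q(x) = 6x⁵ − 5x⁴ − 4x³ + 3x² + 6x − 5; R(x) = 5x + 7

Step 1: lead(12x⁸ − 64x⁷ + 85x⁶ − 16x⁵ − 32x⁴ − 28x³ + 84x² − 53x + 22) ÷ lead(D) = 12x⁸ ÷ 2x³ = 6x⁵. Subtract (6x⁵)·D = 12x⁸ − 54x⁷ + 48x⁶ − 18x⁵. Remainder: −10x⁷ + 37x⁶ + 2x⁵ − 32x⁴ − 28x³ + 84x² − 53x + 22.
Step 2: lead(−10x⁷ + 37x⁶ + 2x⁵ − 32x⁴ − 28x³ + 84x² − 53x + 22) ÷ lead(D) = −10x⁷ ÷ 2x³ = −5x⁴. Subtract (−5x⁴)·D = −10x⁷ + 45x⁶ − 40x⁵ + 15x⁴. Remainder: −8x⁶ + 42x⁵ − 47x⁴ − 28x³ + 84x² − 53x + 22.
Step 3: lead(−8x⁶ + 42x⁵ − 47x⁴ − 28x³ + 84x² − 53x + 22) ÷ lead(D) = −8x⁶ ÷ 2x³ = −4x³. Subtract (−4x³)·D = −8x⁶ + 36x⁵ − 32x⁴ + 12x³. Remainder: 6x⁵ − 15x⁴ − 40x³ + 84x² − 53x + 22.
Step 4: lead(6x⁵ − 15x⁴ − 40x³ + 84x² − 53x + 22) ÷ lead(D) = 6x⁵ ÷ 2x³ = 3x². Subtract (3x²)·D = 6x⁵ − 27x⁴ + 24x³ − 9x². Remainder: 12x⁴ − 64x³ + 93x² − 53x + 22.
Step 5: lead(12x⁴ − 64x³ + 93x² − 53x + 22) ÷ lead(D) = 12x⁴ ÷ 2x³ = 6x. Subtract (6x)·D = 12x⁴ − 54x³ + 48x² − 18x. Remainder: −10x³ + 45x² − 35x + 22.
Step 6: lead(−10x³ + 45x² − 35x + 22) ÷ lead(D) = −10x³ ÷ 2x³ = −5. Subtract (−5)·D = −10x³ + 45x² − 40x + 15. Remainder: 5x + 7.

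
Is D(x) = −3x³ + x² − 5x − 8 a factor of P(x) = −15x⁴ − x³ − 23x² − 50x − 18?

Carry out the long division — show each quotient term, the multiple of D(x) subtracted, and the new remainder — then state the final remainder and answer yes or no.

Step 1: lead(−15x⁴ − x³ − 23x² − 50x − 18) ÷ lead(D) = −15x⁴ ÷ −3x³ = 5x. Subtract (5x)·D = −15x⁴ + 5x³ − 25x² − 40x. Remainder: −6x³ + 2x² − 10x − 18.
Step 2: lead(−6x³ + 2x² − 10x − 18) ÷ lead(D) = −6x³ ÷ −3x³ = 2. Subtract (2)·D = −6x³ + 2x² − 10x − 16. Remainder: −2.

R(x) = −2, so D(x) is not a factor of P(x). no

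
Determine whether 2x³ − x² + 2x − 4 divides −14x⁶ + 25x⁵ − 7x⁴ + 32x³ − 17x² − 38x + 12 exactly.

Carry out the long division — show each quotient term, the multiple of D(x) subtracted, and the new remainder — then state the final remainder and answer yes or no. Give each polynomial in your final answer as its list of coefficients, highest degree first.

Step 1: lead(−14x⁶ + 25x⁵ − 7x⁴ + 32x³ − 17x² − 38x + 12) ÷ lead(D) = −14x⁶ ÷ 2x³ = −7x³. Subtract (−7x³)·D = −14x⁶ + 7x⁵ − 14x⁴ + 28x³. Remainder: 18x⁵ + 7x⁴ + 4x³ − 17x² − 38x + 12.
Step 2: lead(18x⁵ + 7x⁴ + 4x³ − 17x² − 38x + 12) ÷ lead(D) = 18x⁵ ÷ 2x³ = 9x². Subtract (9x²)·D = 18x⁵ − 9x⁴ + 18x³ − 36x². Remainder: 16x⁴ − 14x³ + 19x² − 38x + 12.
Step 3: lead(16x⁴ − 14x³ + 19x² − 38x + 12) ÷ lead(D) = 16x⁴ ÷ 2x³ = 8x. Subtract (8x)·D = 16x⁴ − 8x³ + 16x² − 32x. Remainder: −6x³ + 3x² − 6x + 12.
Step 4: lead(−6x³ + 3x² − 6x + 12) ÷ lead(D) = −6x³ ÷ 2x³ = −3. Subtract (−3)·D = −6x³ + 3x² − 6x + 12. Remainder: 0.

R = [0], so D(x) is a factor of P(x). yes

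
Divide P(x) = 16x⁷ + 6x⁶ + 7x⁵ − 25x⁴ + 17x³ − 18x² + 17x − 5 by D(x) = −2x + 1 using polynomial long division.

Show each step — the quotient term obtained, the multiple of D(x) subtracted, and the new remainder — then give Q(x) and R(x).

Step 1: lead(16x⁷ + 6x⁶ + 7x⁵ − 25x⁴ + 17x³ − 18x² + 17x − 5) ÷ lead(D) = 16x⁷ ÷ −2x = −8x⁶. Subtract (−8x⁶)·D = 16x⁷ − 8x⁶. Remainder: 14x⁶ + 7x⁵ − 25x⁴ + 17x³ − 18x² + 17x − 5.
Step 2: lead(14x⁶ + 7x⁵ − 25x⁴ + 17x³ − 18x² + 17x − 5) ÷ lead(D) = 14x⁶ ÷ −2x = −7x⁵. Subtract (−7x⁵)·D = 14x⁶ − 7x⁵. Remainder: 14x⁵ − 25x⁴ + 17x³ − 18x² + 17x − 5.
Step 3: lead(14x⁵ − 25x⁴ + 17x³ − 18x² + 17x − 5) ÷ lead(D) = 14x⁵ ÷ −2x = −7x⁴. Subtract (−7x⁴)·D = 14x⁵ − 7x⁴. Remainder: −18x⁴ + 17x³ − 18x² + 17x − 5.
Step 4: lead(−18x⁴ + 17x³ − 18x² + 17x − 5) ÷ lead(D) = −18x⁴ ÷ −2x = 9x³. Subtract (9x³)·D = −18x⁴ + 9x³. Remainder: 8x³ − 18x² + 17x − 5.
Step 5: lead(8x³ − 18x² + 17x − 5) ÷ lead(D) = 8x³ ÷ −2x = −4x². Subtract (−4x²)·D = 8x³ − 4x². Remainder: −14x² + 17x − 5.
Step 6: lead(−14x² + 17x − 5) ÷ lead(D) = −14x² ÷ −2x = 7x. Subtract (7x)·D = −14x² + 7x. Remainder: 10x − 5.
Step 7: lead(10x − 5) ÷ lead(D) = 10x ÷ −2x = −5. Subtract (−5)·D = 10x − 5. Remainder: 0.

Q(x) = −8x⁶ − 7x⁵ − 7x⁴ + 9x³ − 4x² + 7x − 5; R(x) = 0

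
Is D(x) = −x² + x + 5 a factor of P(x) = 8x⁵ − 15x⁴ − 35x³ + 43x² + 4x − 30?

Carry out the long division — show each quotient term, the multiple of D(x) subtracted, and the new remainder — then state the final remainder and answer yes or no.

R(x) = 0, so D(x) is a factor of P(x). yes

Step 1: lead(8x⁵ − 15x⁴ − 35x³ + 43x² + 4x − 30) ÷ lead(D) = 8x⁵ ÷ −x² = −8x³. Subtract (−8x³)·D = 8x⁵ − 8x⁴ − 40x³. Remainder: −7x⁴ + 5x³ + 43x² + 4x − 30.
Step 2: lead(−7x⁴ + 5x³ + 43x² + 4x − 30) ÷ lead(D) = −7x⁴ ÷ −x² = 7x². Subtract (7x²)·D = −7x⁴ + 7x³ + 35x². Remainder: −2x³ + 8x² + 4x − 30.
Step 3: lead(−2x³ + 8x² + 4x − 30) ÷ lead(D) = −2x³ ÷ −x² = 2x. Subtract (2x)·D = −2x³ + 2x² + 10x. Remainder: 6x² − 6x − 30.
Step 4: lead(6x² − 6x − 30) ÷ lead(D) = 6x² ÷ −x² = −6. Subtract (−6)·D = 6x² − 6x − 30. Remainder: 0.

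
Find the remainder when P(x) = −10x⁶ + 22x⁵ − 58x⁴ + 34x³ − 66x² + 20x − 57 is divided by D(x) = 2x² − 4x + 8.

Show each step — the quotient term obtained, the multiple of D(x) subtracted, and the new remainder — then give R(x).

Step 1: lead(−10x⁶ + 22x⁵ − 58x⁴ + 34x³ − 66x² + 20x − 57) ÷ lead(D) = −10x⁶ ÷ 2x² = −5x⁴. Subtract (−5x⁴)·D = −10x⁶ + 20x⁵ − 40x⁴. Remainder: 2x⁵ − 18x⁴ + 34x³ − 66x² + 20x − 57.
Step 2: lead(2x⁵ − 18x⁴ + 34x³ − 66x² + 20x − 57) ÷ lead(D) = 2x⁵ ÷ 2x² = x³. Subtract (x³)·D = 2x⁵ − 4x⁴ + 8x³. Remainder: −14x⁴ + 26x³ − 66x² + 20x − 57.
Step 3: lead(−14x⁴ + 26x³ − 66x² + 20x − 57) ÷ lead(D) = −14x⁴ ÷ 2x² = −7x². Subtract (−7x²)·D = −14x⁴ + 28x³ − 56x². Remainder: −2x³ − 10x² + 20x − 57.
Step 4: lead(−2x³ − 10x² + 20x − 57) ÷ lead(D) = −2x³ ÷ 2x² = −x. Subtract (−x)·D = −2x³ + 4x² − 8x. Remainder: −14x² + 28x − 57.
Step 5: lead(−14x² + 28x − 57) ÷ lead(D) = −14x² ÷ 2x² = −7. Subtract (−7)·D = −14x² + 28x − 56. Remainder: −1.

R(x) = −1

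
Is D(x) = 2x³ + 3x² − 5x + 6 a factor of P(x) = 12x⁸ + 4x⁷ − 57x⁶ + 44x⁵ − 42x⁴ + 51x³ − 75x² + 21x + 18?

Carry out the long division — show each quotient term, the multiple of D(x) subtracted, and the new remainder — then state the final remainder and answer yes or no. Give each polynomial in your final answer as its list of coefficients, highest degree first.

Step 1: lead(12x⁸ + 4x⁷ − 57x⁶ + 44x⁵ − 42x⁴ + 51x³ − 75x² + 21x + 18) ÷ lead(D) = 12x⁸ ÷ 2x³ = 6x⁵. Subtract (6x⁵)·D = 12x⁸ + 18x⁷ − 30x⁶ + 36x⁵. Remainder: −14x⁷ − 27x⁶ + 8x⁵ − 42x⁴ + 51x³ − 75x² + 21x + 18.
Step 2: lead(−14x⁷ − 27x⁶ + 8x⁵ − 42x⁴ + 51x³ − 75x² + 21x + 18) ÷ lead(D) = −14x⁷ ÷ 2x³ = −7x⁴. Subtract (−7x⁴)·D = −14x⁷ − 21x⁶ + 35x⁵ − 42x⁴. Remainder: −6x⁶ − 27x⁵ + 51x³ − 75x² + 21x + 18.
Step 3: lead(−6x⁶ − 27x⁵ + 51x³ − 75x² + 21x + 18) ÷ lead(D) = −6x⁶ ÷ 2x³ = −3x³. Subtract (−3x³)·D = −6x⁶ − 9x⁵ + 15x⁴ − 18x³. Remainder: −18x⁵ − 15x⁴ + 69x³ − 75x² + 21x + 18.
Step 4: lead(−18x⁵ − 15x⁴ + 69x³ − 75x² + 21x + 18) ÷ lead(D) = −18x⁵ ÷ 2x³ = −9x². Subtract (−9x²)·D = −18x⁵ − 27x⁴ + 45x³ − 54x². Remainder: 12x⁴ + 24x³ − 21x² + 21x + 18.
Step 5: lead(12x⁴ + 24x³ − 21x² + 21x + 18) ÷ lead(D) = 12x⁴ ÷ 2x³ = 6x. Subtract (6x)·D = 12x⁴ + 18x³ − 30x² + 36x. Remainder: 6x³ + 9x² − 15x + 18.
Step 6: lead(6x³ + 9x² − 15x + 18) ÷ lead(D) = 6x³ ÷ 2x³ = 3. Subtract (3)·D = 6x³ + 9x² − 15x + 18. Remainder: 0.

R = [0], so D(x) is a factor of P(x). yes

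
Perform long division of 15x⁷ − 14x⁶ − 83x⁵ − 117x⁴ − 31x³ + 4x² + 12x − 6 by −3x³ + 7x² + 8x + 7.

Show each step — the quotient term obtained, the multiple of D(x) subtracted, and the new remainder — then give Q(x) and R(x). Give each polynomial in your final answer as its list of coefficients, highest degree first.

Step 1: lead(15x⁷ − 14x⁶ − 83x⁵ − 117x⁴ − 31x³ + 4x² + 12x − 6) ÷ lead(D) = 15x⁷ ÷ −3x³ = −5x⁴. Subtract (−5x⁴)·D = 15x⁷ − 35x⁶ − 40x⁵ − 35x⁴. Remainder: 21x⁶ − 43x⁵ − 82x⁴ − 31x³ + 4x² + 12x − 6.
Step 2: lead(21x⁶ − 43x⁵ − 82x⁴ − 31x³ + 4x² + 12x − 6) ÷ lead(D) = 21x⁶ ÷ −3x³ = −7x³. Subtract (−7x³)·D = 21x⁶ − 49x⁵ − 56x⁴ − 49x³. Remainder: 6x⁵ − 26x⁴ + 18x³ + 4x² + 12x − 6.
Step 3: lead(6x⁵ − 26x⁴ + 18x³ + 4x² + 12x − 6) ÷ lead(D) = 6x⁵ ÷ −3x³ = −2x². Subtract (−2x²)·D = 6x⁵ − 14x⁴ − 16x³ − 14x². Remainder: −12x⁴ + 34x³ + 18x² + 12x − 6.
Step 4: lead(−12x⁴ + 34x³ + 18x² + 12x − 6) ÷ lead(D) = −12x⁴ ÷ −3x³ = 4x. Subtract (4x)·D = −12x⁴ + 28x³ + 32x² + 28x. Remainder: 6x³ − 14x² − 16x − 6.
Step 5: lead(6x³ − 14x² − 16x − 6) ÷ lead(D) = 6x³ ÷ −3x³ = −2. Subtract (−2)·D = 6x³ − 14x² − 16x − 14. Remainder: 8.

Q = [-5, -7, -2, 4, -2]; R = [8]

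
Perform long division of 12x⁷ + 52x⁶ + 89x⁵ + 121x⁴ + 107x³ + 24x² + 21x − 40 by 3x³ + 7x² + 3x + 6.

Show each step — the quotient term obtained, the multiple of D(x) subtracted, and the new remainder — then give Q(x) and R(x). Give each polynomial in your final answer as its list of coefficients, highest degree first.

Q = [4, 8, 7, 8, -6]; R = [-9, -4]

Step 1: lead(12x⁷ + 52x⁶ + 89x⁵ + 121x⁴ + 107x³ + 24x² + 21x − 40) ÷ lead(D) = 12x⁷ ÷ 3x³ = 4x⁴. Subtract (4x⁴)·D = 12x⁷ + 28x⁶ + 12x⁵ + 24x⁴. Remainder: 24x⁶ + 77x⁵ + 97x⁴ + 107x³ + 24x² + 21x − 40.
Step 2: lead(24x⁶ + 77x⁵ + 97x⁴ + 107x³ + 24x² + 21x − 40) ÷ lead(D) = 24x⁶ ÷ 3x³ = 8x³. Subtract (8x³)·D = 24x⁶ + 56x⁵ + 24x⁴ + 48x³. Remainder: 21x⁵ + 73x⁴ + 59x³ + 24x² + 21x − 40.
Step 3: lead(21x⁵ + 73x⁴ + 59x³ + 24x² + 21x − 40) ÷ lead(D) = 21x⁵ ÷ 3x³ = 7x². Subtract (7x²)·D = 21x⁵ + 49x⁴ + 21x³ + 42x². Remainder: 24x⁴ + 38x³ − 18x² + 21x − 40.
Step 4: lead(24x⁴ + 38x³ − 18x² + 21x − 40) ÷ lead(D) = 24x⁴ ÷ 3x³ = 8x. Subtract (8x)·D = 24x⁴ + 56x³ + 24x² + 48x. Remainder: −18x³ − 42x² − 27x − 40.
Step 5: lead(−18x³ − 42x² − 27x − 40) ÷ lead(D) = −18x³ ÷ 3x³ = −6. Subtract (−6)·D = −18x³ − 42x² − 18x − 36. Remainder: −9x − 4.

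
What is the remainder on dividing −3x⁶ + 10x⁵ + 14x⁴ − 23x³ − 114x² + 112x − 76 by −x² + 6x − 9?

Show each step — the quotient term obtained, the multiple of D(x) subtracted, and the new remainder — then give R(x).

Step 1: lead(−3x⁶ + 10x⁵ + 14x⁴ − 23x³ − 114x² + 112x − 76) ÷ lead(D) = −3x⁶ ÷ −x² = 3x⁴. Subtract (3x⁴)·D = −3x⁶ + 18x⁵ − 27x⁴. Remainder: −8x⁵ + 41x⁴ − 23x³ − 114x² + 112x − 76.
Step 2: lead(−8x⁵ + 41x⁴ − 23x³ − 114x² + 112x − 76) ÷ lead(D) = −8x⁵ ÷ −x² = 8x³. Subtract (8x³)·D = −8x⁵ + 48x⁴ − 72x³. Remainder: −7x⁴ + 49x³ − 114x² + 112x − 76.
Step 3: lead(−7x⁴ + 49x³ − 114x² + 112x − 76) ÷ lead(D) = −7x⁴ ÷ −x² = 7x². Subtract (7x²)·D = −7x⁴ + 42x³ − 63x². Remainder: 7x³ − 51x² + 112x − 76.
Step 4: lead(7x³ − 51x² + 112x − 76) ÷ lead(D) = 7x³ ÷ −x² = −7x. Subtract (−7x)·D = 7x³ − 42x² + 63x. Remainder: −9x² + 49x − 76.
Step 5: lead(−9x² + 49x − 76) ÷ lead(D) = −9x² ÷ −x² = 9. Subtract (9)·D = −9x² + 54x − 81. Remainder: −5x + 5.

R(x) = −5x + 5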